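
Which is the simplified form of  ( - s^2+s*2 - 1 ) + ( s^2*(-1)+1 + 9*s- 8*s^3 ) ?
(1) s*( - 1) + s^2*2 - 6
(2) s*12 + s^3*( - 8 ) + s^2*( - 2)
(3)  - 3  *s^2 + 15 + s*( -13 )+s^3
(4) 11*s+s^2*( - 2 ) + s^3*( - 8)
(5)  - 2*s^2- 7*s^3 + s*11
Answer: 4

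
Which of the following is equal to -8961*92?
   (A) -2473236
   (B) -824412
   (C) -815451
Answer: B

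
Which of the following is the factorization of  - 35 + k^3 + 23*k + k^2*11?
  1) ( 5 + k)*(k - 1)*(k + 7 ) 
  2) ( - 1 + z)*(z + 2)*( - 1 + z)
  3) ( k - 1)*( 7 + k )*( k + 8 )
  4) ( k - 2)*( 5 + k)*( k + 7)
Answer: 1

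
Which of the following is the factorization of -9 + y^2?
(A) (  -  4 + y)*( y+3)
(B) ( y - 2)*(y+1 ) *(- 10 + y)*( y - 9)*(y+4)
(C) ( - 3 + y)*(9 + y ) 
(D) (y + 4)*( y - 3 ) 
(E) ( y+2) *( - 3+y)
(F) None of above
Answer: F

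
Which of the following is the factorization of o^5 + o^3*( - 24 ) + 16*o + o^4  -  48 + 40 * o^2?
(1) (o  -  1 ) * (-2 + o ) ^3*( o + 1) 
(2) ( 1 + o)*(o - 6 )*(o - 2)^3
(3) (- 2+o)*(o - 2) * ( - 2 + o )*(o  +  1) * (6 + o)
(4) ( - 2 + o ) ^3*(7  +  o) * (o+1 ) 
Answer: 3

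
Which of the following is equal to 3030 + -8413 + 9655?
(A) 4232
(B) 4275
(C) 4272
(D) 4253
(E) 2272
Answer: C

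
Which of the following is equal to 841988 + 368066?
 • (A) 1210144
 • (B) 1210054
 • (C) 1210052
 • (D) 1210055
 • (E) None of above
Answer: B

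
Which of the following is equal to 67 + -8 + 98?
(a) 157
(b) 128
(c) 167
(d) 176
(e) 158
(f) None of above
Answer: a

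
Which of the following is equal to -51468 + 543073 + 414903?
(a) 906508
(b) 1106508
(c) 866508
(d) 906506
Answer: a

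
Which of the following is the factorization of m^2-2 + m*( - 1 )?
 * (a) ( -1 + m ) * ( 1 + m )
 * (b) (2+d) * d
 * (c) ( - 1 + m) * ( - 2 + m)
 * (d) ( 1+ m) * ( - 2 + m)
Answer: d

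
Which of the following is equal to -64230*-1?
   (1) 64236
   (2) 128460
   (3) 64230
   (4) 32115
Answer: 3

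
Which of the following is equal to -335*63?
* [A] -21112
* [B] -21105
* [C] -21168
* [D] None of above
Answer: B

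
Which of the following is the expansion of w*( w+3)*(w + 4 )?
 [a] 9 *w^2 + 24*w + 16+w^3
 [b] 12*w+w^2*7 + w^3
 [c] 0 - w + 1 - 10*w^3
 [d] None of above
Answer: b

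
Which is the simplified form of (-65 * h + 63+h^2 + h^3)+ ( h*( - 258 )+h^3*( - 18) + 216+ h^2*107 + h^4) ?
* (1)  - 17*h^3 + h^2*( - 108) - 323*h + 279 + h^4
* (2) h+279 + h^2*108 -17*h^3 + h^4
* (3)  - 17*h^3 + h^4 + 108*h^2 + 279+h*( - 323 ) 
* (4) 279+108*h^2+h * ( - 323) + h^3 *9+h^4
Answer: 3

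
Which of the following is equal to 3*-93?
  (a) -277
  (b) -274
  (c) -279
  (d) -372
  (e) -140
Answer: c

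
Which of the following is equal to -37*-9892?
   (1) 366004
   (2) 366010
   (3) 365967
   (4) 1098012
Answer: 1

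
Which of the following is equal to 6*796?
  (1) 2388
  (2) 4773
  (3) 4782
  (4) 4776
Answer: 4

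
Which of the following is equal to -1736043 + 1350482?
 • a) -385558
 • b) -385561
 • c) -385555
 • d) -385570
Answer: b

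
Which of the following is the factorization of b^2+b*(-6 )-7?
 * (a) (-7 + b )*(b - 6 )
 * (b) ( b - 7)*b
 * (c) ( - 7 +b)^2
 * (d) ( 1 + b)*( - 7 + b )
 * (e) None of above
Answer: d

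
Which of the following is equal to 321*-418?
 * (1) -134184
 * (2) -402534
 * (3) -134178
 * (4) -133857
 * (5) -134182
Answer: 3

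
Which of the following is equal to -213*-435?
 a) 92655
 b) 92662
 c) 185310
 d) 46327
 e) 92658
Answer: a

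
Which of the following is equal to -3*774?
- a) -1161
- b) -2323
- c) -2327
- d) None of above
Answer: d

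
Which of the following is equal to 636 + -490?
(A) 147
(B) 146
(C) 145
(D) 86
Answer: B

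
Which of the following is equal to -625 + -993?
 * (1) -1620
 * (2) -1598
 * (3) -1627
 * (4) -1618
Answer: 4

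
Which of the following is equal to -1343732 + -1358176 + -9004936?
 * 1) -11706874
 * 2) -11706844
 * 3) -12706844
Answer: 2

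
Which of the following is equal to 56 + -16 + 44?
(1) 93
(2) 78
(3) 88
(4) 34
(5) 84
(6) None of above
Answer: 5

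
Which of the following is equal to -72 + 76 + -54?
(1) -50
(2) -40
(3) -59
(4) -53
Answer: 1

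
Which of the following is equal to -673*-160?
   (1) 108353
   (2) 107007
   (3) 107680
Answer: 3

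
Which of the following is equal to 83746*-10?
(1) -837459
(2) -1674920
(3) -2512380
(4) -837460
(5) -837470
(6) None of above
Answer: 4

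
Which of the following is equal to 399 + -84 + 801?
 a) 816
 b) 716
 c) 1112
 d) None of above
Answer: d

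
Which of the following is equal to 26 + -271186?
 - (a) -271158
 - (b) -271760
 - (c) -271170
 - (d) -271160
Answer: d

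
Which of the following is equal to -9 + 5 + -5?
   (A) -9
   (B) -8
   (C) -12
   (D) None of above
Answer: A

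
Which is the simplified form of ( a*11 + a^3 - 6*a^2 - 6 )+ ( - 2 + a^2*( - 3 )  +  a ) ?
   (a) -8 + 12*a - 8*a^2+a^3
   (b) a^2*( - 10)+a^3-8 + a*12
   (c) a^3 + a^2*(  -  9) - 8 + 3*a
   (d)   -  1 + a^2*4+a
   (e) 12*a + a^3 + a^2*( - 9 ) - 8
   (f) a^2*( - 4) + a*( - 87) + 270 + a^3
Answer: e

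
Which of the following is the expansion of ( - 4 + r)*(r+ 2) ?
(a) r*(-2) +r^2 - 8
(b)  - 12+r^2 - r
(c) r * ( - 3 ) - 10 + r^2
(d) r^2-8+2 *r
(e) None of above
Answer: a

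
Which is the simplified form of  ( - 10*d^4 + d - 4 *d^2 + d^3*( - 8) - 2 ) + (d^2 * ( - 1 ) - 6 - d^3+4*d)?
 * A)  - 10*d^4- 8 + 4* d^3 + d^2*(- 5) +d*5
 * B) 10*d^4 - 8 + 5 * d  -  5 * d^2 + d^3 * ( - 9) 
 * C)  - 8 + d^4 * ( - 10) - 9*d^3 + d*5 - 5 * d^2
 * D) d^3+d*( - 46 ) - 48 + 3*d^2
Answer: C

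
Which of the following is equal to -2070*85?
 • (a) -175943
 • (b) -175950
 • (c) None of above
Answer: b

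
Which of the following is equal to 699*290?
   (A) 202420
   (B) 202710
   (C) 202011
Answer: B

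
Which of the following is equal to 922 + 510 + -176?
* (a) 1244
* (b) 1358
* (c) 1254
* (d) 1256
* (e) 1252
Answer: d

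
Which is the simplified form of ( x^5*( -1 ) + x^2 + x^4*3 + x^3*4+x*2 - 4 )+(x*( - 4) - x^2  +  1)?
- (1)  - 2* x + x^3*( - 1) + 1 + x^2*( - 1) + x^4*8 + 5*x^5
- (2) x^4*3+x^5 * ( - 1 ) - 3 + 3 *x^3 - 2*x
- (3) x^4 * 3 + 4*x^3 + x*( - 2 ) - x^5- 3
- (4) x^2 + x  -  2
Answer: 3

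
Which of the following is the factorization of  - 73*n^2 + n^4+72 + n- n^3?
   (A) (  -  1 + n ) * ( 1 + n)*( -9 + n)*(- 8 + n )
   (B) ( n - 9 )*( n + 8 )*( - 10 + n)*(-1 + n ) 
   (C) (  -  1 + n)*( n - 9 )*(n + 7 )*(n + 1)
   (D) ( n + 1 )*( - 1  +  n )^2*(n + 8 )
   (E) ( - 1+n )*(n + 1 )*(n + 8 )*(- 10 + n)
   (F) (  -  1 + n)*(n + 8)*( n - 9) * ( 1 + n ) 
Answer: F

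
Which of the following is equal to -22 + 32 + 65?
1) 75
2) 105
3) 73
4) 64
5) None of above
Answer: 1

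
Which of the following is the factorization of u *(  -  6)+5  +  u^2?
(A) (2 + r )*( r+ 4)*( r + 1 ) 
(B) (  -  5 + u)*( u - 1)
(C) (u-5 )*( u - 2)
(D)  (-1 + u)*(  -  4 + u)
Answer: B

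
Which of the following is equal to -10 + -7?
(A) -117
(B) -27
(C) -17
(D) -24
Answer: C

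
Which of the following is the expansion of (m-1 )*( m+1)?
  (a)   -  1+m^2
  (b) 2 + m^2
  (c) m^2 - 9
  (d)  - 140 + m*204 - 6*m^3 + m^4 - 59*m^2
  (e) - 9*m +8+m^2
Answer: a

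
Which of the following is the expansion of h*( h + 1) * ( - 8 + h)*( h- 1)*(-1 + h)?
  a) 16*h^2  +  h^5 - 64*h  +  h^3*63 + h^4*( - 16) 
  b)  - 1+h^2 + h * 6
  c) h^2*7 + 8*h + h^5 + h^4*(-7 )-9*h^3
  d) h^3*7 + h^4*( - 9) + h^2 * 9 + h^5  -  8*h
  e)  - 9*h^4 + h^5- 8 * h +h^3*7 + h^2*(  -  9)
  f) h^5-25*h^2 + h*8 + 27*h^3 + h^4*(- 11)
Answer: d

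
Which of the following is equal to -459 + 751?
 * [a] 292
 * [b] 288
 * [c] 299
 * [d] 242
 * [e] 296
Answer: a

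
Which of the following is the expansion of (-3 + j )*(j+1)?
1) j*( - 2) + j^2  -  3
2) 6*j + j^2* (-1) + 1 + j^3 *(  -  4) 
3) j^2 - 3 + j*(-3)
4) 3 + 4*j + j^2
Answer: 1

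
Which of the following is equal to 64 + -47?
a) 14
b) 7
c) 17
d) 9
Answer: c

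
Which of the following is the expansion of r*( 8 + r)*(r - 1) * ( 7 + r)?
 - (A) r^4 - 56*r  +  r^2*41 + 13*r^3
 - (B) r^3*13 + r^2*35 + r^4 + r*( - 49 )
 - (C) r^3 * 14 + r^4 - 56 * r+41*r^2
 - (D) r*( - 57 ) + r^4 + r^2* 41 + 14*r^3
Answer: C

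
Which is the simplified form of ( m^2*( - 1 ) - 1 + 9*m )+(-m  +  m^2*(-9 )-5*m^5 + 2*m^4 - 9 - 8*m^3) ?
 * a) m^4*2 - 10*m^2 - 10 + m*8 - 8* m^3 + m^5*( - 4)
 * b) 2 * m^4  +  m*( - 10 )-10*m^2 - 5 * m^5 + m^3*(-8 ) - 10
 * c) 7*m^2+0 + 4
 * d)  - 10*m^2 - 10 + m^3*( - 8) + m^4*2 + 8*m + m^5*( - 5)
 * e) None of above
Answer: d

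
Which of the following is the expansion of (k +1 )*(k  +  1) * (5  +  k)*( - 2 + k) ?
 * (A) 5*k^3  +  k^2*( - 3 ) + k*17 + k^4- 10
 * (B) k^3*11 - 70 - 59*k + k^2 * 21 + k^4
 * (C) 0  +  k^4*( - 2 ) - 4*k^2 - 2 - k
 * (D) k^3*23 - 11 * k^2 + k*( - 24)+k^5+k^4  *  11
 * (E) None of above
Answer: E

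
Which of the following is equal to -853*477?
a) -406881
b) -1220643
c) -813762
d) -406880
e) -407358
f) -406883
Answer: a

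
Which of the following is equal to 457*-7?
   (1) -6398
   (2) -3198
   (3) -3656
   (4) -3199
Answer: 4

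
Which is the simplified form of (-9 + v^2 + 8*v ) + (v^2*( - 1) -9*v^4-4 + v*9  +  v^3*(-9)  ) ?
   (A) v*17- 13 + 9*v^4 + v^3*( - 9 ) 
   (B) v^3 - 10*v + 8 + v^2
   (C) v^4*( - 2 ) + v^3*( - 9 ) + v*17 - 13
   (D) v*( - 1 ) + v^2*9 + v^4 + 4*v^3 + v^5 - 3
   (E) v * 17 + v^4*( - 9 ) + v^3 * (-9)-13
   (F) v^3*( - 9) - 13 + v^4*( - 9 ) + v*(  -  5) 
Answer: E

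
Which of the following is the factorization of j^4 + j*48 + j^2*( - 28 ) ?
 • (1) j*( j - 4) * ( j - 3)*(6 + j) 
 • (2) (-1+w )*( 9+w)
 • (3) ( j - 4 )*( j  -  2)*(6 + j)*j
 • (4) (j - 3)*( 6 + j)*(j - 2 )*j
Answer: 3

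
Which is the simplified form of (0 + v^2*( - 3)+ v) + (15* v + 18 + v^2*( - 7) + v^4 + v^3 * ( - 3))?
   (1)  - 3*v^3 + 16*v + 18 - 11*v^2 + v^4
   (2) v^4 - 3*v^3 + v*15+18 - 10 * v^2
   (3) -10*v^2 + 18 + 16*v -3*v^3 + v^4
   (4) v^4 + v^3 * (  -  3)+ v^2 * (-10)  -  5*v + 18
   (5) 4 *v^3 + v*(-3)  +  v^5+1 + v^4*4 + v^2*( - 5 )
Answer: 3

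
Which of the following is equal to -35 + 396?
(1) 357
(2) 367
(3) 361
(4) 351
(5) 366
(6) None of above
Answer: 3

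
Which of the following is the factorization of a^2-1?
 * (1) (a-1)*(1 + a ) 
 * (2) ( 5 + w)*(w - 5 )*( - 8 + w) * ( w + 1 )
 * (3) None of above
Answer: 1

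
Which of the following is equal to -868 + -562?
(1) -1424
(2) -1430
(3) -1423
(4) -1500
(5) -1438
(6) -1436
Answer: 2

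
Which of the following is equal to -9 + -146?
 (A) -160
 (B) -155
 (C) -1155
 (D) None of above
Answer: B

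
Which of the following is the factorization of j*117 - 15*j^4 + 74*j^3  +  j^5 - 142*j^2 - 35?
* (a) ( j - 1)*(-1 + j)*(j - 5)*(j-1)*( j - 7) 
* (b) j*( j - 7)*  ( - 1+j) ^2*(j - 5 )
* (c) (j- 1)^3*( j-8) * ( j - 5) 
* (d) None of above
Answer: a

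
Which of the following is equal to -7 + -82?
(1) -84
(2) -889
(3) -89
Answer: 3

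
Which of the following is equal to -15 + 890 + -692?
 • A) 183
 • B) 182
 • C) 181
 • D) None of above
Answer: A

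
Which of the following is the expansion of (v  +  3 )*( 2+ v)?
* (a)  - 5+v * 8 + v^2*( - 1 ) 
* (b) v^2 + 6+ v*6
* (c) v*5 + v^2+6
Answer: c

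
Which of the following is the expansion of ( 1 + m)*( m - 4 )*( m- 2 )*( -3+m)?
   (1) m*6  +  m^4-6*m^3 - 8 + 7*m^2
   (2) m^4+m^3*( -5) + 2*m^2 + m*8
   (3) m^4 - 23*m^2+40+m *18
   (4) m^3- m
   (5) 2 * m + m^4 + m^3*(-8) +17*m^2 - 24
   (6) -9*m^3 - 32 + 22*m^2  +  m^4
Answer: 5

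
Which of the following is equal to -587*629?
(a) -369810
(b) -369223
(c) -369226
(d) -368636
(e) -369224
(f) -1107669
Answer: b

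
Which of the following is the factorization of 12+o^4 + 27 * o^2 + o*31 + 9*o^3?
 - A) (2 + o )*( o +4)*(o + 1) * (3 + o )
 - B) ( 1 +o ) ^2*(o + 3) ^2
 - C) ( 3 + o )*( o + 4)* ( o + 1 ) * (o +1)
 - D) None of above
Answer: C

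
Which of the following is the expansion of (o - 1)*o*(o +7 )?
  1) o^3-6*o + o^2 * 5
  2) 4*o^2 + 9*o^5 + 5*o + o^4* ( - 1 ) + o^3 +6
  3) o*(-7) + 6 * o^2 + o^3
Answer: 3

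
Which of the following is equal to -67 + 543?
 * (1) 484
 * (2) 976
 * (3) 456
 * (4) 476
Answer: 4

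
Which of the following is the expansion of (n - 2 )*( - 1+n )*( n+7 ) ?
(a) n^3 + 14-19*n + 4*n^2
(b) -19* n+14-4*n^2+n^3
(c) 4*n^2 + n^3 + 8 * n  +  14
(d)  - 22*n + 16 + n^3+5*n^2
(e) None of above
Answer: a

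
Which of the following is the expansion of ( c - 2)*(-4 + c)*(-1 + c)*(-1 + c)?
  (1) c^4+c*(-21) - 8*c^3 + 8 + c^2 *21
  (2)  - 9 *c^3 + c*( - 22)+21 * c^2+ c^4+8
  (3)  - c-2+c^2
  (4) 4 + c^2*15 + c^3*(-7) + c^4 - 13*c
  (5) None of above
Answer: 5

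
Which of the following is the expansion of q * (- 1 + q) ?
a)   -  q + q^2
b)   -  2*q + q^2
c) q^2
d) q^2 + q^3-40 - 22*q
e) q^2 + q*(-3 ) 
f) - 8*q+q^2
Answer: a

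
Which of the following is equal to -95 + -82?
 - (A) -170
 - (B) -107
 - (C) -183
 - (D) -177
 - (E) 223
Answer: D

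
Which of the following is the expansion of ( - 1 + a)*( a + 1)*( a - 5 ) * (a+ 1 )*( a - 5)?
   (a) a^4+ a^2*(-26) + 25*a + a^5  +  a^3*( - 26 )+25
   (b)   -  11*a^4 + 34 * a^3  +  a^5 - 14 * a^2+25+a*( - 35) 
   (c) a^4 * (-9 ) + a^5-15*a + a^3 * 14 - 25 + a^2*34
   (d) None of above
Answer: c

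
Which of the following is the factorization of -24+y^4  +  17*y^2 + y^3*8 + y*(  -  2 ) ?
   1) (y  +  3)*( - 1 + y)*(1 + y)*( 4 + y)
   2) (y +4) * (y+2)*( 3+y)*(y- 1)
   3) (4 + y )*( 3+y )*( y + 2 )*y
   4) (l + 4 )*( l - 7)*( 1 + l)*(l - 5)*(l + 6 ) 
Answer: 2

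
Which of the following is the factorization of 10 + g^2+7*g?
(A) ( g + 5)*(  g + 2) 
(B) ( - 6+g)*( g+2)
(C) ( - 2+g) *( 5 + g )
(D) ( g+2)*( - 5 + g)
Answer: A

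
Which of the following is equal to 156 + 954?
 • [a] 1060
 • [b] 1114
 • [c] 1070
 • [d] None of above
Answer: d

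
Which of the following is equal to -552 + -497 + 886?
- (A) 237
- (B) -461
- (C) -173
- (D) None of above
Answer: D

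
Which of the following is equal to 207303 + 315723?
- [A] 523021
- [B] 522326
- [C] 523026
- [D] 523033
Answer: C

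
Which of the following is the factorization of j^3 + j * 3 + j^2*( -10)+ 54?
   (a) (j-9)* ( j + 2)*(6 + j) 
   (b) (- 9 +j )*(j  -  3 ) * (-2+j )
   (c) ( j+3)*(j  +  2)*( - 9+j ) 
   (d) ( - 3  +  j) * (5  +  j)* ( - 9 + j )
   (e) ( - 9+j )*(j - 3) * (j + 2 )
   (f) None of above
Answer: e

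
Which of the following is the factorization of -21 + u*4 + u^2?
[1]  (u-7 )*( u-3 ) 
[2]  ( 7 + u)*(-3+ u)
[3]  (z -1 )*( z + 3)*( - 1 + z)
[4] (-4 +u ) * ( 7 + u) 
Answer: 2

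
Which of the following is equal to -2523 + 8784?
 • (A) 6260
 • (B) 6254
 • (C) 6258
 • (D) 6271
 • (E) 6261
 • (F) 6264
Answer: E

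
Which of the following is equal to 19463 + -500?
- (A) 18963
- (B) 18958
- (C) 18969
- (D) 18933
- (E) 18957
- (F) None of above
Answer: A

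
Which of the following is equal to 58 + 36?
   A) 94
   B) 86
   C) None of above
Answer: A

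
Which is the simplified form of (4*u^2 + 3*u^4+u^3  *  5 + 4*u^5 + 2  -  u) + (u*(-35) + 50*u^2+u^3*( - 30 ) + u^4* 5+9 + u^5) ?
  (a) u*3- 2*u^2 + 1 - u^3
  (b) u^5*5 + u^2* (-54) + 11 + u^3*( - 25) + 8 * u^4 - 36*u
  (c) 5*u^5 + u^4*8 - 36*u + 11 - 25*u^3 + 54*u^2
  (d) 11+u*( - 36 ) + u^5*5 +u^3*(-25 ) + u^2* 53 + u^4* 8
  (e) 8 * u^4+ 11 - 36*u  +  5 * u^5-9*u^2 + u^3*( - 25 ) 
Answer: c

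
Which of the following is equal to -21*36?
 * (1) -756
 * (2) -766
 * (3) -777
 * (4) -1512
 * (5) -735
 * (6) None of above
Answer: 1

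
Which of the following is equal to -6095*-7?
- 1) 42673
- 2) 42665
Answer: 2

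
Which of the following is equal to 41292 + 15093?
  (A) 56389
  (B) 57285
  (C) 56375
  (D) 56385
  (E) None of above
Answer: D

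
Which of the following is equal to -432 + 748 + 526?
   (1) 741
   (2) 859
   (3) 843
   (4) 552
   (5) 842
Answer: 5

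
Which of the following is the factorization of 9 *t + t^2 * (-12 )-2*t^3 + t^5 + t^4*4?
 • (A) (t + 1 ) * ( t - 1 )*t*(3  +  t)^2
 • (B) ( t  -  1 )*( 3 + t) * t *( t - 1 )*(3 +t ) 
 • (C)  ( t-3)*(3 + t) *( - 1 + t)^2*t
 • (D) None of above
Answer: B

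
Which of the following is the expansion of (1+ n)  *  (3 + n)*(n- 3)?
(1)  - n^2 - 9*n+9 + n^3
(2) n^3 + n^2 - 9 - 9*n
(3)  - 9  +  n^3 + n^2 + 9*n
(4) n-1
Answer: 2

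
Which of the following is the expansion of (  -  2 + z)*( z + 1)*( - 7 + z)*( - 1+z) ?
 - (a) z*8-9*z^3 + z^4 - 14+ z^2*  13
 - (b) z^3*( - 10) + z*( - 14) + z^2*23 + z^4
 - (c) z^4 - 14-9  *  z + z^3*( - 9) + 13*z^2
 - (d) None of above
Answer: d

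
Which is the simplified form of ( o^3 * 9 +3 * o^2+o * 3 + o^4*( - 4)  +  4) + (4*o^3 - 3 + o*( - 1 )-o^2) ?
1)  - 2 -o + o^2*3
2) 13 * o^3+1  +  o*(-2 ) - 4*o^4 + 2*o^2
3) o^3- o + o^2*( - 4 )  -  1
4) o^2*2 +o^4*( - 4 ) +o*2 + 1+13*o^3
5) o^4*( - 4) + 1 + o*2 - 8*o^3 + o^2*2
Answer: 4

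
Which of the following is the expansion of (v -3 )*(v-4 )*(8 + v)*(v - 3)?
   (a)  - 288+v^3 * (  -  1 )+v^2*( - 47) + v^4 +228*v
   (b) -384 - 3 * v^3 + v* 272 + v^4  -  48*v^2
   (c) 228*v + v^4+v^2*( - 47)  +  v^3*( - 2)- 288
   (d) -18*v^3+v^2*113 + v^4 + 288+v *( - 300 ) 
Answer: c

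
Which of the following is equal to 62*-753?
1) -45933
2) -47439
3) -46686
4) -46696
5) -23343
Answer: 3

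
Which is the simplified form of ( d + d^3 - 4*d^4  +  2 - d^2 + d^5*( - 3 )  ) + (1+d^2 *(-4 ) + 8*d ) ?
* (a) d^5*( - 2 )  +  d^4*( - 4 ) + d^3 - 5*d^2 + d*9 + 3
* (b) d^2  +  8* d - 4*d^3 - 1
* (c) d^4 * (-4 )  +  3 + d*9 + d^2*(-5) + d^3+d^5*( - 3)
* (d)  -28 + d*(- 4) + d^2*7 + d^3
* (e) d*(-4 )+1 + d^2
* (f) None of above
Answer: c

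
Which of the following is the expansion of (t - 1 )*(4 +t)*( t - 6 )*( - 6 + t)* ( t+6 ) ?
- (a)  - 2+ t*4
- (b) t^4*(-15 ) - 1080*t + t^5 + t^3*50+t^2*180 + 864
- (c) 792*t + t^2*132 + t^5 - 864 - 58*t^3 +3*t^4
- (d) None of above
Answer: d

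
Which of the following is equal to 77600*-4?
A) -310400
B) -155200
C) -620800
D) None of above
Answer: A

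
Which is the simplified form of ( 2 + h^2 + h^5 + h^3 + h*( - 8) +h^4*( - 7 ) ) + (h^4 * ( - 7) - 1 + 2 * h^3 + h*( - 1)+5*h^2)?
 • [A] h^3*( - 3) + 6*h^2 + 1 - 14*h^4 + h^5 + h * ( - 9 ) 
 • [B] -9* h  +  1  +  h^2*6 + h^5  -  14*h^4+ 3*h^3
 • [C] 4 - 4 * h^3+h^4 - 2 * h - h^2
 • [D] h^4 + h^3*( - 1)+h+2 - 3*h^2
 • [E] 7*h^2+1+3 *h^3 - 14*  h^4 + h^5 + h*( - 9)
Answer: B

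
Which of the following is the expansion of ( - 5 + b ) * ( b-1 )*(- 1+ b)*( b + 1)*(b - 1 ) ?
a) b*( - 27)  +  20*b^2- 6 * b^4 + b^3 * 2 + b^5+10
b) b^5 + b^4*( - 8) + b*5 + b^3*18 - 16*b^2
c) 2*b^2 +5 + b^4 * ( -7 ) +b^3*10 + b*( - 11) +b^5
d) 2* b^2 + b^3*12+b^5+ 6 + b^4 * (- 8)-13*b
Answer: c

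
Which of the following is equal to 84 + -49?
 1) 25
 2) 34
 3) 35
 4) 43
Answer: 3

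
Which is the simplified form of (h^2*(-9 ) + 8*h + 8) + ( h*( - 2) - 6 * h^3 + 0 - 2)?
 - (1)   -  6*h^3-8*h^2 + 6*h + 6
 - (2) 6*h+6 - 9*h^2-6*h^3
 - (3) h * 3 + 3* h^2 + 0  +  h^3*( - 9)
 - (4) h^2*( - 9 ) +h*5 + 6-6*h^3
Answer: 2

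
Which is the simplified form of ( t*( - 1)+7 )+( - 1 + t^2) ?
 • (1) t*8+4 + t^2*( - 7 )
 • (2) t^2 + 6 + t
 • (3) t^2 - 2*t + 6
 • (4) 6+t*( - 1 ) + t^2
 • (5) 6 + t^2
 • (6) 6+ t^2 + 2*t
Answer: 4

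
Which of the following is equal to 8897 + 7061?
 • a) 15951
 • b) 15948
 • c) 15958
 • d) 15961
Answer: c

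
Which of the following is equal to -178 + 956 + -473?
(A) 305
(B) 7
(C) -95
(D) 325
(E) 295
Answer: A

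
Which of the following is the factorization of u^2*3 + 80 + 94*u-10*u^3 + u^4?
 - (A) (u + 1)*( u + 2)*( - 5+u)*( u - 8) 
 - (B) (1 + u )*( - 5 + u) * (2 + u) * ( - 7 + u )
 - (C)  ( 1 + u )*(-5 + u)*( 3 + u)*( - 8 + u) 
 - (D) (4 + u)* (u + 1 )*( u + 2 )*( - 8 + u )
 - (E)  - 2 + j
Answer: A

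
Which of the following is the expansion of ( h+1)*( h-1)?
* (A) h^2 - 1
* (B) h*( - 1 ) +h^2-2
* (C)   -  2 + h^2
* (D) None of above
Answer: A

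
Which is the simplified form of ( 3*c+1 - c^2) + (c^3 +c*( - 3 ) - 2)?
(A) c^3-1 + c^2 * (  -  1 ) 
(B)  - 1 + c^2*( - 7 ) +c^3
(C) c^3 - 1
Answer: A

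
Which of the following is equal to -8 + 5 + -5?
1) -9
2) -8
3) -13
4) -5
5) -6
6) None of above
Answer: 2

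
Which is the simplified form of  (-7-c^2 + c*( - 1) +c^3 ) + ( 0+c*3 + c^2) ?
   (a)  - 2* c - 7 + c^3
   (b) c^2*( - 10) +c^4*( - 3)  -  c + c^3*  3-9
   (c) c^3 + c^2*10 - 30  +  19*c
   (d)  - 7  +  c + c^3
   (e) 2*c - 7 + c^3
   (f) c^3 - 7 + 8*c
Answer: e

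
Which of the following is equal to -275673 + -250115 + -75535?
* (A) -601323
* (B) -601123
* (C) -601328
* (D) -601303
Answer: A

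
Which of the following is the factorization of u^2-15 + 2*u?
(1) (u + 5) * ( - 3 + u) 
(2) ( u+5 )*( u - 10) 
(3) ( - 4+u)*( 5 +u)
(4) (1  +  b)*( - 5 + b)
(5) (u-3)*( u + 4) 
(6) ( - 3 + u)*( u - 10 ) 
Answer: 1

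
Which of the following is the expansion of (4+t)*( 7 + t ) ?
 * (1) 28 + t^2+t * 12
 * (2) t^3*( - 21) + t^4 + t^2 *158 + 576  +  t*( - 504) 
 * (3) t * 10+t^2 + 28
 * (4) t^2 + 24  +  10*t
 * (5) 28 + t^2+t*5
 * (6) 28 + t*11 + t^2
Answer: 6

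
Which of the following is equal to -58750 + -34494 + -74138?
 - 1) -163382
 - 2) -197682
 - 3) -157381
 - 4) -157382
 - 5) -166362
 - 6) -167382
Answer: 6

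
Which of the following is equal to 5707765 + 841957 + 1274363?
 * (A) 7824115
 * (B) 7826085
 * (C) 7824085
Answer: C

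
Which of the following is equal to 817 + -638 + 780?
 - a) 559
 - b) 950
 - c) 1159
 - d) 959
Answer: d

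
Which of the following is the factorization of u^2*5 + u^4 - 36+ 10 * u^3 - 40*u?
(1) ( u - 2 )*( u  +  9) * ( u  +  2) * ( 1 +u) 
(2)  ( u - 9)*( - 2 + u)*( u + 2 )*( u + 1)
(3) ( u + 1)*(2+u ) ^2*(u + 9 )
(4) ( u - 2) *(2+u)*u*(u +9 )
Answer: 1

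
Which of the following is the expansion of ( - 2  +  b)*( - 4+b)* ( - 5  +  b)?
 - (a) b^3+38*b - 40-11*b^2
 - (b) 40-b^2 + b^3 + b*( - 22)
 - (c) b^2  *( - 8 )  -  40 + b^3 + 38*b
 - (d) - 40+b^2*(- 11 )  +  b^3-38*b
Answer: a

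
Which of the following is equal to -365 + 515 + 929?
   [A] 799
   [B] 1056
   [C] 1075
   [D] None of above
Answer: D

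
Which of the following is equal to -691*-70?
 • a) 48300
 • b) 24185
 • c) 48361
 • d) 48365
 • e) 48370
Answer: e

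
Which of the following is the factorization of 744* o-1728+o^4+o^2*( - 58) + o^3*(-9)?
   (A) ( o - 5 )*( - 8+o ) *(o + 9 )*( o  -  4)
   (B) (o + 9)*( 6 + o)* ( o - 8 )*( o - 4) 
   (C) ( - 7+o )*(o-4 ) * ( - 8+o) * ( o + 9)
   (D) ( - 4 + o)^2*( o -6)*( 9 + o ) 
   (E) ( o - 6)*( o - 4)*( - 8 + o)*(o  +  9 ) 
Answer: E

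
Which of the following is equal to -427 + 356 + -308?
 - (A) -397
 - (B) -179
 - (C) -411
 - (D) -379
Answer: D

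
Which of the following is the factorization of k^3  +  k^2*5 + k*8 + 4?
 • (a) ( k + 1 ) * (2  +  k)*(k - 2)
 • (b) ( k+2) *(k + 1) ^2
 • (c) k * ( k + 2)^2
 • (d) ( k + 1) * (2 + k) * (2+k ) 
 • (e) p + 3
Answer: d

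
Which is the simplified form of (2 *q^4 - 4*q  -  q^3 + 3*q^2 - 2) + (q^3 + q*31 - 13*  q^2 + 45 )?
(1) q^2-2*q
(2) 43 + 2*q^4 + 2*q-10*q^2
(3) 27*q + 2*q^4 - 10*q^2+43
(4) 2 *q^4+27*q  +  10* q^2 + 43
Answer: 3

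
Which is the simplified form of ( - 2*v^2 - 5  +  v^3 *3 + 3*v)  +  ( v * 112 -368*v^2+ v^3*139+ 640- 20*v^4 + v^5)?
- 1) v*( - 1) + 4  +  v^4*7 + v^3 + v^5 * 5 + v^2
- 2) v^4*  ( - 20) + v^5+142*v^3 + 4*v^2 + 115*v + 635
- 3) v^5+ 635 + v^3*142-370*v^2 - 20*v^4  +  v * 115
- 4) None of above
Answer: 3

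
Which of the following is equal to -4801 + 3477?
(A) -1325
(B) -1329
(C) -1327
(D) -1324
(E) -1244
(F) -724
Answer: D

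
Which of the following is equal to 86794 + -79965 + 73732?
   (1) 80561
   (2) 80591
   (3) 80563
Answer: 1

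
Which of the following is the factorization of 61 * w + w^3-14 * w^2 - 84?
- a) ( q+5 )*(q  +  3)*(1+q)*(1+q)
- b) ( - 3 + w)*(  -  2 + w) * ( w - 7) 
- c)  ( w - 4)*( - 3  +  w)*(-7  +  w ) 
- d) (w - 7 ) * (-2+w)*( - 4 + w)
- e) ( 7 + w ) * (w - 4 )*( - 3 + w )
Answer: c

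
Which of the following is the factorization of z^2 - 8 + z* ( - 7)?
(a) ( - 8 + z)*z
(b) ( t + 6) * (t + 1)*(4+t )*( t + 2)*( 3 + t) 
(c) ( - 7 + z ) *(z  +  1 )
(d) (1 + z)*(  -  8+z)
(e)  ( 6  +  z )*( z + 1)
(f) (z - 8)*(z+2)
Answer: d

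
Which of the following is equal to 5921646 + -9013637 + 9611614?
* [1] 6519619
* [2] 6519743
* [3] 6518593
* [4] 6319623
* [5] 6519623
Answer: 5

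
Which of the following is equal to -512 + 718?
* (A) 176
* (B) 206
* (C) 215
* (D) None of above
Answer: B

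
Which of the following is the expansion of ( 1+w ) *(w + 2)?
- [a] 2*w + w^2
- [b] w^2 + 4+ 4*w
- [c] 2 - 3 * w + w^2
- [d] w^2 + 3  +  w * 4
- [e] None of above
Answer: e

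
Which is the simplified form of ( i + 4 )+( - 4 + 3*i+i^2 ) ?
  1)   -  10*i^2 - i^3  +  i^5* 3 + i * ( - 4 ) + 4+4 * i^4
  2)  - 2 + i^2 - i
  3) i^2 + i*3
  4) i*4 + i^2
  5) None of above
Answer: 4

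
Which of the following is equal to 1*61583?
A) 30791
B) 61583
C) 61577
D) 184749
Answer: B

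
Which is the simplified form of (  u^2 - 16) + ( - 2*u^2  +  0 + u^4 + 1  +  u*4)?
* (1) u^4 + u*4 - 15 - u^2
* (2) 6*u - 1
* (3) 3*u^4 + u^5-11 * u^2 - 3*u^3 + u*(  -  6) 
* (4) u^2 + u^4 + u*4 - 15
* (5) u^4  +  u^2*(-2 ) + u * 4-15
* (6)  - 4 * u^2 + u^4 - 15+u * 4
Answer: 1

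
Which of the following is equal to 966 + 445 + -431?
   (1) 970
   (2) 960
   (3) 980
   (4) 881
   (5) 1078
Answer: 3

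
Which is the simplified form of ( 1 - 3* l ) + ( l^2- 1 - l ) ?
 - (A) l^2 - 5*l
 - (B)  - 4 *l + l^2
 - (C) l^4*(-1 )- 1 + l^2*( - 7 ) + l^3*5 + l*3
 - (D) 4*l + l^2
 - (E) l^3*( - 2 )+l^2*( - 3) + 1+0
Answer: B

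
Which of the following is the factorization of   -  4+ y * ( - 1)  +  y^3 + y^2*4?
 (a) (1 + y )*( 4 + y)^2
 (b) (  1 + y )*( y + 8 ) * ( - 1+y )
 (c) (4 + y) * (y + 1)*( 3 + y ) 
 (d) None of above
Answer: d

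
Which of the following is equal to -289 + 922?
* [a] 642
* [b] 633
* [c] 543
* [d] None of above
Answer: b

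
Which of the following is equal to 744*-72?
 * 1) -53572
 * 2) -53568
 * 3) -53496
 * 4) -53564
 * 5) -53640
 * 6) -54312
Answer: 2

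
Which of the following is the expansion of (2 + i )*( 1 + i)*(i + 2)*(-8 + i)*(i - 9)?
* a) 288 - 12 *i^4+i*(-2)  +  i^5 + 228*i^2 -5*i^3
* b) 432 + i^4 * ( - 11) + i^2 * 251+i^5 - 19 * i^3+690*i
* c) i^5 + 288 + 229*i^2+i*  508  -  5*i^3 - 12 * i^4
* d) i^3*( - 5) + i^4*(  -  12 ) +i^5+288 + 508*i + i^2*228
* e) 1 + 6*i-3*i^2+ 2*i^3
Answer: d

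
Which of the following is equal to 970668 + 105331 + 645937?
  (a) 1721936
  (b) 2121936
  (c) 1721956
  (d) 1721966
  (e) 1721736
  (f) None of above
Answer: a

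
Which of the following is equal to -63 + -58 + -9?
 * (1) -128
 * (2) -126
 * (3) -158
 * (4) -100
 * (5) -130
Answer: 5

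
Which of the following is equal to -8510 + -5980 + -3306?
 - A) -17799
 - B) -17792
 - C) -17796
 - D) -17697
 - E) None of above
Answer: C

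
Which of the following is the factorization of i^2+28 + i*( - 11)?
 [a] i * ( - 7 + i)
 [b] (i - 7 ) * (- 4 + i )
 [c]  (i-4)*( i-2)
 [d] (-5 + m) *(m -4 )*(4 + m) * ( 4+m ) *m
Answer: b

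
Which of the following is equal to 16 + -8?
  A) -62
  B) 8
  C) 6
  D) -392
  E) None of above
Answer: B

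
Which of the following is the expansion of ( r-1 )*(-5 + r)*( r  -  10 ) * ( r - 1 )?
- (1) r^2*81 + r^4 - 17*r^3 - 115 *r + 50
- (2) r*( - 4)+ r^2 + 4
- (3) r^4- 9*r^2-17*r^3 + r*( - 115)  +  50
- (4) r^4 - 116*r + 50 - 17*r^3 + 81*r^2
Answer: 1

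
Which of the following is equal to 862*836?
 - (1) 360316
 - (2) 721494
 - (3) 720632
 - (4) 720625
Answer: 3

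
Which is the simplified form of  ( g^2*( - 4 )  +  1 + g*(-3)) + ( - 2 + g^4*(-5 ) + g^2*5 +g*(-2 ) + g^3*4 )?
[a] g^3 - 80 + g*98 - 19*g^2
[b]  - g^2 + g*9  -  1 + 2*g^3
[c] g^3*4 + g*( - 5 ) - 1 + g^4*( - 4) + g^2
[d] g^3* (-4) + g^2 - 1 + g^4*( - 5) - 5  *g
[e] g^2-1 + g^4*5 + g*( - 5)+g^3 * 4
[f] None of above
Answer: f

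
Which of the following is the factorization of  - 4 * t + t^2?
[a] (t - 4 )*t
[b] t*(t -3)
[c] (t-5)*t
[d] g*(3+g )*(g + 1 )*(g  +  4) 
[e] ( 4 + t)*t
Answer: a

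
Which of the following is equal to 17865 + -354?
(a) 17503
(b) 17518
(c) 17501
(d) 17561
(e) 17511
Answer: e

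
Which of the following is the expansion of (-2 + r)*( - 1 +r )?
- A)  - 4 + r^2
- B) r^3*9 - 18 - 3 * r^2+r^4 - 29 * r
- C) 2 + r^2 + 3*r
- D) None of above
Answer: D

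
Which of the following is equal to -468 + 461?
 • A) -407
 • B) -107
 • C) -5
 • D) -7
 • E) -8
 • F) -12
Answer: D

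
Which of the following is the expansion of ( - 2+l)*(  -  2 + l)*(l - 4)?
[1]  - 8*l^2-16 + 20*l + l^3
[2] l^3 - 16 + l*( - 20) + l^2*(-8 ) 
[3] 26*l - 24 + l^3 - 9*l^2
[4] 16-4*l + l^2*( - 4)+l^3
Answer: 1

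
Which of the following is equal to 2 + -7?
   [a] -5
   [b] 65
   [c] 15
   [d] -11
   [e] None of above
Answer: a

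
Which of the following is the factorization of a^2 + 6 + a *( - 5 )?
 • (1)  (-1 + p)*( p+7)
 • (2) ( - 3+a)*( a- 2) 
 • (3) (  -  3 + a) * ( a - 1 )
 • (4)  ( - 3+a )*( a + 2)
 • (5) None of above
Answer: 2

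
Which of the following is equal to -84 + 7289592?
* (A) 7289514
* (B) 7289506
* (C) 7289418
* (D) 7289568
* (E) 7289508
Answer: E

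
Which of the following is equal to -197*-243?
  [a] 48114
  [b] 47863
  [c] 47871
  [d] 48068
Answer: c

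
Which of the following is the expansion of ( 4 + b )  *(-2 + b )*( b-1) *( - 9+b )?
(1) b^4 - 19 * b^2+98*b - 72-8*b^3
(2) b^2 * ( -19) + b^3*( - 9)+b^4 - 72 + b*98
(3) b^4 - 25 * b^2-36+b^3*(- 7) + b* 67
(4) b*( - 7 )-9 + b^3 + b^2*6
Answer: 1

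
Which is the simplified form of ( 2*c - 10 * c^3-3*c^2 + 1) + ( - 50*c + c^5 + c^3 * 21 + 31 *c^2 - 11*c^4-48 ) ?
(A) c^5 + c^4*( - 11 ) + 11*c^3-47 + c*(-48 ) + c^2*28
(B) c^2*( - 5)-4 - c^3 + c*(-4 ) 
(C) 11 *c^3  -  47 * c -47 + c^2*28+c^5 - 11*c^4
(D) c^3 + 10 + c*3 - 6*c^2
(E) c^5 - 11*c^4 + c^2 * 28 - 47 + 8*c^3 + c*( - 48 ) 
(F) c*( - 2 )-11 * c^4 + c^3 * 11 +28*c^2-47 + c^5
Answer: A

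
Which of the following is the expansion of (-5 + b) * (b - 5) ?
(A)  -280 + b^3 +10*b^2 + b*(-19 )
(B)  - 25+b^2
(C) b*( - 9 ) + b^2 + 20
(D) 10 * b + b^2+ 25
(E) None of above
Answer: E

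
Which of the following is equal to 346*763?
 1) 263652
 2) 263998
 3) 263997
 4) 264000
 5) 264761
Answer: 2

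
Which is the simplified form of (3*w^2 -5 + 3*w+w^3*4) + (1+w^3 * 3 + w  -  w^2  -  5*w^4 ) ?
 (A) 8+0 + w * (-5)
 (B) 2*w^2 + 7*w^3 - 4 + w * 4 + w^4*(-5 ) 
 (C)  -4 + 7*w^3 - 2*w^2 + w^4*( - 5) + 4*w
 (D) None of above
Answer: B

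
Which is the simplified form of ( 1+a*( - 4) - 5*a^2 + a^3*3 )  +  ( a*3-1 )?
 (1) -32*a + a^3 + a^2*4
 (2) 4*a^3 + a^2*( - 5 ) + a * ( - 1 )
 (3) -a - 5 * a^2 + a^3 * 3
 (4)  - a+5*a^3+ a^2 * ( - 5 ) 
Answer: 3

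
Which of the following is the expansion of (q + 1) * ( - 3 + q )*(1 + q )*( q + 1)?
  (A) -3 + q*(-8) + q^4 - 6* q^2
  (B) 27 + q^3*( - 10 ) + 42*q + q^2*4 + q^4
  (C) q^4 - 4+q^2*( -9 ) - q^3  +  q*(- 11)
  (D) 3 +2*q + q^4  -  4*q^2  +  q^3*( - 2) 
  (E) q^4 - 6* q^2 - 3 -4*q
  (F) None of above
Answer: A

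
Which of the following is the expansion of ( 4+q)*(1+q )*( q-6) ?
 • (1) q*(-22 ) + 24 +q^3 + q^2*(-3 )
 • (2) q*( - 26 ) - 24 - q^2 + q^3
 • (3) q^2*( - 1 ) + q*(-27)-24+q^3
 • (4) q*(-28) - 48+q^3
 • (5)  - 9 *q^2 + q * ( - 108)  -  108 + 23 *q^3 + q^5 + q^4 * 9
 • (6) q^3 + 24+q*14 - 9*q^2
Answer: 2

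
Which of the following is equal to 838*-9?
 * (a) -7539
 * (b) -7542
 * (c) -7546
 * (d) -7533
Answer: b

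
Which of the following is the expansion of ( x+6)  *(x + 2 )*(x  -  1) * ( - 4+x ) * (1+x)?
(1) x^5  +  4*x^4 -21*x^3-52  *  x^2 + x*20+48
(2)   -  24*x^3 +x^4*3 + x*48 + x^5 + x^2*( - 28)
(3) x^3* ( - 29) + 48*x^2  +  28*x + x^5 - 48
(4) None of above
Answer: 1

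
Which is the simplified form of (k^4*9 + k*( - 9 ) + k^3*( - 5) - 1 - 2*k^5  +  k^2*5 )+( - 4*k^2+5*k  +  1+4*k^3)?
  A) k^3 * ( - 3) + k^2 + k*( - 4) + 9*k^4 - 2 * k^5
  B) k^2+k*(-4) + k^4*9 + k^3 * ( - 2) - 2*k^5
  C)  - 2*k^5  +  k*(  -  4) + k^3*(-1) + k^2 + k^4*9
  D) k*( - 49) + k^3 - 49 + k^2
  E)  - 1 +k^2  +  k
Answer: C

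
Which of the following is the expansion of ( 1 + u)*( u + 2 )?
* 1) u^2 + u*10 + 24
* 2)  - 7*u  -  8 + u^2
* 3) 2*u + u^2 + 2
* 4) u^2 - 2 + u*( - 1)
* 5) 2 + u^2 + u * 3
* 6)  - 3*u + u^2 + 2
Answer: 5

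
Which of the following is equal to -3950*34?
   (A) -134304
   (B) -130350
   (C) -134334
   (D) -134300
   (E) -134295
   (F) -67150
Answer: D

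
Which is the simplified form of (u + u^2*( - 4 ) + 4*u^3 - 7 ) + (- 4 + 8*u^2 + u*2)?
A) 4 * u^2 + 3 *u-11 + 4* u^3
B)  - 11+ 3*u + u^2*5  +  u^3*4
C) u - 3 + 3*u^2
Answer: A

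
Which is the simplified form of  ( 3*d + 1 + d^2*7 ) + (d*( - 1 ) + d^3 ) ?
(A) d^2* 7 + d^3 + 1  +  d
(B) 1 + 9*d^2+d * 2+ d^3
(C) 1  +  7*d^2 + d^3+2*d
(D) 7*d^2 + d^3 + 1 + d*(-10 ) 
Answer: C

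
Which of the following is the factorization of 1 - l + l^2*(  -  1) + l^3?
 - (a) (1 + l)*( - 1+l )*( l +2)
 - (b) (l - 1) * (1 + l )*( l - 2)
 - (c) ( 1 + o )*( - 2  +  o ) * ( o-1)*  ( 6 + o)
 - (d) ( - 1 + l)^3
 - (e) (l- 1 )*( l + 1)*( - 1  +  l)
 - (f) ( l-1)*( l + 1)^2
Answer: e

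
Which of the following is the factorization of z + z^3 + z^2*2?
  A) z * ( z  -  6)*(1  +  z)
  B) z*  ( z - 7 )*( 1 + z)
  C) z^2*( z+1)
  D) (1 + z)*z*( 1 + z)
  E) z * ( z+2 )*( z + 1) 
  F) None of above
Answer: D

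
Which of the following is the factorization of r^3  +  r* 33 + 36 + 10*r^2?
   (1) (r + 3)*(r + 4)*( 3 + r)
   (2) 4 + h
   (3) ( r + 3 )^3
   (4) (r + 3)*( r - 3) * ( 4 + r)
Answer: 1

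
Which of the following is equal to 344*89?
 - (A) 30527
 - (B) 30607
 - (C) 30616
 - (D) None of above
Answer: C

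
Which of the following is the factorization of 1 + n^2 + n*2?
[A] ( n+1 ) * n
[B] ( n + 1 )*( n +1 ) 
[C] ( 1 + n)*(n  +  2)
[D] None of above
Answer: B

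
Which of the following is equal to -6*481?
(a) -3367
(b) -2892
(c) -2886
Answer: c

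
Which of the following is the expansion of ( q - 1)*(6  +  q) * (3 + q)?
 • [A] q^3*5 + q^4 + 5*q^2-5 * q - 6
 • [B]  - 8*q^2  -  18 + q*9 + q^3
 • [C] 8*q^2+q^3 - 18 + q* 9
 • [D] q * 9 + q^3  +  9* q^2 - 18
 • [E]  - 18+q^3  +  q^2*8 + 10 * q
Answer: C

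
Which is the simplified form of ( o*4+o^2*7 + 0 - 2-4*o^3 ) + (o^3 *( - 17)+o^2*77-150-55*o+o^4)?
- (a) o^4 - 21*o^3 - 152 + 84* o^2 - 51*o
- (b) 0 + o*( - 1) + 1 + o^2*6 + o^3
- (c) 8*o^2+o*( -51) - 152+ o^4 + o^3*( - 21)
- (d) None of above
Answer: a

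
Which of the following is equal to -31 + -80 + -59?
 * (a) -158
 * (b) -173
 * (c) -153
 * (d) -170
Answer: d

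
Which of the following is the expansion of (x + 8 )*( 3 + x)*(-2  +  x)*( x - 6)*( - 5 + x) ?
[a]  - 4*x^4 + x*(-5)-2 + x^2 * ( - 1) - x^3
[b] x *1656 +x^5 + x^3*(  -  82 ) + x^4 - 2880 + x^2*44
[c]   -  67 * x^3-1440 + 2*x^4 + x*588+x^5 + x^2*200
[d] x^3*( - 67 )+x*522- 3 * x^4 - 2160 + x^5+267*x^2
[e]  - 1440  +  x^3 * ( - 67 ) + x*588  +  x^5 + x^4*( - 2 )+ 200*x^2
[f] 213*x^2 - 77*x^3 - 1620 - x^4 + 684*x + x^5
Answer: e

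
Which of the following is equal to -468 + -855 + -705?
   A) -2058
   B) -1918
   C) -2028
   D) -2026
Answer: C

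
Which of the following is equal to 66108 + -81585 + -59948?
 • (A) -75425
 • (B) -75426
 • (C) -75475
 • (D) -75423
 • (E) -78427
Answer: A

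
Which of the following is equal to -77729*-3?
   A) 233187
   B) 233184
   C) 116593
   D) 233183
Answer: A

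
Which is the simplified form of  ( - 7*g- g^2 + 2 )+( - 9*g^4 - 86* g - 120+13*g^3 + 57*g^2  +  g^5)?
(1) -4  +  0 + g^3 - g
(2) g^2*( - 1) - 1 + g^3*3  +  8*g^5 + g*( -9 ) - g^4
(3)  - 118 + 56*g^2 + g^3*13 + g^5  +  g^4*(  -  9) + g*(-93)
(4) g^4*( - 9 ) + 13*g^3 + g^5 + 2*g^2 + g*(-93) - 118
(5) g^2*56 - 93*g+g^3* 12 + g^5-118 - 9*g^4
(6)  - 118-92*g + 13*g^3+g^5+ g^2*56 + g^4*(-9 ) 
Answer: 3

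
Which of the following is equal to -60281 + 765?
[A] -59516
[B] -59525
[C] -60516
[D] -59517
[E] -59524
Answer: A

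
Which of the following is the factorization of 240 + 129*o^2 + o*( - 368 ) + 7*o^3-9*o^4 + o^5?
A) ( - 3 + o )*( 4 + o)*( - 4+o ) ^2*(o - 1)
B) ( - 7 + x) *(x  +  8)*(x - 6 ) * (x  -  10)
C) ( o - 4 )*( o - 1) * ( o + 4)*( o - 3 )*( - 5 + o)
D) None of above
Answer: C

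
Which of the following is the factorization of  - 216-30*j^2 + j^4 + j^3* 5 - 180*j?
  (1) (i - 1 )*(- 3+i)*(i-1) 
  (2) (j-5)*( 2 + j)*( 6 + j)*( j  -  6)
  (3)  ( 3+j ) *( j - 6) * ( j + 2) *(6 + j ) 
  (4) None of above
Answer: 3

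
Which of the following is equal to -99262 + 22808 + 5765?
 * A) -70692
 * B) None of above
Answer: B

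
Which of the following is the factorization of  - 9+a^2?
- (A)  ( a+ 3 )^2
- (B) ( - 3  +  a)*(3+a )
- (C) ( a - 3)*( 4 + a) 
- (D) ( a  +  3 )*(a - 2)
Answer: B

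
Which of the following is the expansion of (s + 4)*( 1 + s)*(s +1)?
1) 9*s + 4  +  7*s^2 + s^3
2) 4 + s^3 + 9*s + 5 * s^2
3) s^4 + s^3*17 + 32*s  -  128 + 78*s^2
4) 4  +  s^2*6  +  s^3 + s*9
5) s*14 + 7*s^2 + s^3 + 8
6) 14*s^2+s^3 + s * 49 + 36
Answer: 4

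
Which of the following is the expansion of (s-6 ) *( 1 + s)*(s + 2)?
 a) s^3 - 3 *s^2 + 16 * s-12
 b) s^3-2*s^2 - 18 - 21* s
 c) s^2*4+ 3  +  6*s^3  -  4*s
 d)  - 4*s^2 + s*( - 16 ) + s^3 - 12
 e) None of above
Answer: e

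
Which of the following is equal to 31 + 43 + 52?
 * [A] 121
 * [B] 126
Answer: B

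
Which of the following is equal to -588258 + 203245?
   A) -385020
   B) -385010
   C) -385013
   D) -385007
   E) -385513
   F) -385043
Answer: C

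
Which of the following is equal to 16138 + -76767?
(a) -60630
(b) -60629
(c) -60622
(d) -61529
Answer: b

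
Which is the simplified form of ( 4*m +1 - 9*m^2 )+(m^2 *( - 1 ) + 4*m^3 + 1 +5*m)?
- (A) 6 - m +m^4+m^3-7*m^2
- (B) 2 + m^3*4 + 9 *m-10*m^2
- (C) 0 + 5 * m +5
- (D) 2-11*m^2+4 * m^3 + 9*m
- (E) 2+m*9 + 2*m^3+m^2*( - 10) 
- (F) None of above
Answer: B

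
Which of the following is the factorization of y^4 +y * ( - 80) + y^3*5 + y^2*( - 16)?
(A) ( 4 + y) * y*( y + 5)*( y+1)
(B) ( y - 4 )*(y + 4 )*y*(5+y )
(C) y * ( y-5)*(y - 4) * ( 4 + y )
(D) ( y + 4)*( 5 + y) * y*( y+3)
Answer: B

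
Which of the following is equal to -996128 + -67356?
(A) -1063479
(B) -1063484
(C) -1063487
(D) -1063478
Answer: B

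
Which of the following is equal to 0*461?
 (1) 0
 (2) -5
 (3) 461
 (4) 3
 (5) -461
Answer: 1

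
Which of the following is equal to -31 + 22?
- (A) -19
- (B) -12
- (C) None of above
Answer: C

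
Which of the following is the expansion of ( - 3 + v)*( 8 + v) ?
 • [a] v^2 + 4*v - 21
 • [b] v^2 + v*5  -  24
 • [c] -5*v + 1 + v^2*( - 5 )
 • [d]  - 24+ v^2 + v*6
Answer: b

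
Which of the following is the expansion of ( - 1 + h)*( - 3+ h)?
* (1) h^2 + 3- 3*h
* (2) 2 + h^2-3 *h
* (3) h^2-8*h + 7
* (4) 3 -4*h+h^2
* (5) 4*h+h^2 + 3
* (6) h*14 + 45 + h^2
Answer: 4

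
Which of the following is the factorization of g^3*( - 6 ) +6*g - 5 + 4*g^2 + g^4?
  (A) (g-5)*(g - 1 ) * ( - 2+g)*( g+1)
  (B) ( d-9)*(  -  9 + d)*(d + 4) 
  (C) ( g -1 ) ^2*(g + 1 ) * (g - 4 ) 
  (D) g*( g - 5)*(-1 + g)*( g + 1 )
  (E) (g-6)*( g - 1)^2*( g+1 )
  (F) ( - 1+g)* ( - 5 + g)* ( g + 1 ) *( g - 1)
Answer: F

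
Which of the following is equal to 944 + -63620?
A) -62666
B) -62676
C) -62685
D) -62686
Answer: B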